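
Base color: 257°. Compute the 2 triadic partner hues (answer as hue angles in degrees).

17° and 137°

A triad places three hues 120° apart.
257 + 120 = 377 → 377 − 360 = 17°
257 + 240 = 497 → 497 − 360 = 137°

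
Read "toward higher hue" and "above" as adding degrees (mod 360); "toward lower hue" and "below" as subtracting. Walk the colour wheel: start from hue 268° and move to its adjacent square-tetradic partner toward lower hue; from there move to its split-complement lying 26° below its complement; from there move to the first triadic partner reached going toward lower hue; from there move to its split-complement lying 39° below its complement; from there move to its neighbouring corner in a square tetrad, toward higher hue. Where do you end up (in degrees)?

83°

−90° (square ↓): 268 − 90 = 178°
+154° (split-comp 26° ↓): 178 + 154 = 332°
−120° (triadic ↓): 332 − 120 = 212°
+141° (split-comp 39° ↓): 212 + 141 = 353°
+90° (square ↑): 353 + 90 = 443 → 443 − 360 = 83°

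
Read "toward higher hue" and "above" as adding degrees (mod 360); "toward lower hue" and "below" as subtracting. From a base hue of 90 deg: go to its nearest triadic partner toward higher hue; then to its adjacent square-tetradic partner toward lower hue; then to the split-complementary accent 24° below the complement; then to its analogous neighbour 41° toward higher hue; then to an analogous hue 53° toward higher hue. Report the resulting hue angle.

10°

+120° (triadic ↑): 90 + 120 = 210°
−90° (square ↓): 210 − 90 = 120°
+156° (split-comp 24° ↓): 120 + 156 = 276°
+41° (analog 41° ↑): 276 + 41 = 317°
+53° (analog 53° ↑): 317 + 53 = 370 → 370 − 360 = 10°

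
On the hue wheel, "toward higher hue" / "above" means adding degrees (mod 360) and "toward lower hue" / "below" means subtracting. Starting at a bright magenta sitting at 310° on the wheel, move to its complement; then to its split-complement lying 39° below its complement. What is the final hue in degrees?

271°

complement +180°: 310 + 180 = 490 → 490 − 360 = 130°
split-comp 39° ↓ +141°: 130 + 141 = 271°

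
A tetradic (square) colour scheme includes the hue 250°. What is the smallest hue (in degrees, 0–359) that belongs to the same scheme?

70°

A square tetradic scheme places four hues every 90°.
The full set through 250° is {70°, 160°, 250°, 340°}.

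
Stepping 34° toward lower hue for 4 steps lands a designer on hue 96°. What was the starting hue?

4 steps of 34° (toward lower hue) give a net shift of −136°.
Start = end − shift: 96 + 136 = 232°

232°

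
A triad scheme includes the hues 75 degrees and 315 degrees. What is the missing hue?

A triad places three hues 120° apart.
The full set through 75° is {75°, 195°, 315°}.
Given {75°, 315°}, the missing hue is 195°.

195°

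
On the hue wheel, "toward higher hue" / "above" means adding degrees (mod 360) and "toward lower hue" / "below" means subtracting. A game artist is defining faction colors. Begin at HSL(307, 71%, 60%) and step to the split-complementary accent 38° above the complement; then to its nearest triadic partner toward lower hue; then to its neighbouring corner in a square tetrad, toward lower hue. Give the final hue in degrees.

315°

307 + 218 = 525 → 525 − 360 = 165°   (split-comp 38° ↑)
165 − 120 = 45°   (triadic ↓)
45 − 90 = -45 → -45 + 360 = 315°   (square ↓)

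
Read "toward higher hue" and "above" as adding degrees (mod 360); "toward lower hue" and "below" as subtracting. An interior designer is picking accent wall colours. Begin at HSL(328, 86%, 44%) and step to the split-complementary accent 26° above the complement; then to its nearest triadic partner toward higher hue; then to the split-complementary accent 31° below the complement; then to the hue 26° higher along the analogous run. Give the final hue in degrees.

328 + 206 = 534 → 534 − 360 = 174°   (split-comp 26° ↑)
174 + 120 = 294°   (triadic ↑)
294 + 149 = 443 → 443 − 360 = 83°   (split-comp 31° ↓)
83 + 26 = 109°   (analog 26° ↑)

109°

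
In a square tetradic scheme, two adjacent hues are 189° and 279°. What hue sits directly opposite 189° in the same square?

9°

A square tetradic scheme places four hues 90° apart; opposite corners are 180° apart.
189 + 180 = 369 → 369 − 360 = 9°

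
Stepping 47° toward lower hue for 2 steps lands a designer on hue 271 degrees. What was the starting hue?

2 steps of 47° (toward lower hue) give a net shift of −94°.
Start = end − shift: 271 + 94 = 365 → 365 − 360 = 5°

5°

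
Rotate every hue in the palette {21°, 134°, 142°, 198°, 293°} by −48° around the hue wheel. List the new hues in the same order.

21 − 48 = -27 → -27 + 360 = 333°
134 − 48 = 86°
142 − 48 = 94°
198 − 48 = 150°
293 − 48 = 245°

333°, 86°, 94°, 150°, 245°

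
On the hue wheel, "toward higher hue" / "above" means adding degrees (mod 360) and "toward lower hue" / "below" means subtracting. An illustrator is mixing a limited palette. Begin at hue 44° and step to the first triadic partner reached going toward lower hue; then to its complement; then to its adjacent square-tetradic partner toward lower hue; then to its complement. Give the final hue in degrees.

44 − 120 = -76 → -76 + 360 = 284°   (triadic ↓)
284 + 180 = 464 → 464 − 360 = 104°   (complement)
104 − 90 = 14°   (square ↓)
14 + 180 = 194°   (complement)

194°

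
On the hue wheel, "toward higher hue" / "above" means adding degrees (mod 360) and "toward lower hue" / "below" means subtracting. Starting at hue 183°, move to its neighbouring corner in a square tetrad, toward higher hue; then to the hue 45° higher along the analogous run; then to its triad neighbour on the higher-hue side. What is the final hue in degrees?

+90° (square ↑): 183 + 90 = 273°
+45° (analog 45° ↑): 273 + 45 = 318°
+120° (triadic ↑): 318 + 120 = 438 → 438 − 360 = 78°

78°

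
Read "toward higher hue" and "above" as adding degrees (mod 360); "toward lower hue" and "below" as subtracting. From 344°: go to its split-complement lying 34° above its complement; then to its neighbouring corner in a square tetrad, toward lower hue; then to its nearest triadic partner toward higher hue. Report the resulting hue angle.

228°

344 + 214 = 558 → 558 − 360 = 198°   (split-comp 34° ↑)
198 − 90 = 108°   (square ↓)
108 + 120 = 228°   (triadic ↑)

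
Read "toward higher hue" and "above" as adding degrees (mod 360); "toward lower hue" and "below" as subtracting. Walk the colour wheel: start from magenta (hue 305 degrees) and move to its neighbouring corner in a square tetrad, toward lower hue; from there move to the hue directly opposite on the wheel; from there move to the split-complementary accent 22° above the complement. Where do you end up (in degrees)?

237°

−90° (square ↓): 305 − 90 = 215°
+180° (complement): 215 + 180 = 395 → 395 − 360 = 35°
+202° (split-comp 22° ↑): 35 + 202 = 237°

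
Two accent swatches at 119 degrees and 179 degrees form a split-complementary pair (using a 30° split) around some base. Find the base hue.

The accents sit 30° either side of the complement, so the complement is their short-arc midpoint on the wheel.
Short-arc midpoint of 119° and 179°: 149°.
Base is 180° from the complement: 149 − 180 = -31 → -31 + 360 = 329°

329°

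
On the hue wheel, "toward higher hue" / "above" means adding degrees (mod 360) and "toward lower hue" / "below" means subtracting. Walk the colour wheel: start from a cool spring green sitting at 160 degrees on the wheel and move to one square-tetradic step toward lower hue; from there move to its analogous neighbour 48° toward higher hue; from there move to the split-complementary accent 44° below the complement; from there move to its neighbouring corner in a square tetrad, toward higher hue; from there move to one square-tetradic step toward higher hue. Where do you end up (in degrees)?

square ↓ −90°: 160 − 90 = 70°
analog 48° ↑ +48°: 70 + 48 = 118°
split-comp 44° ↓ +136°: 118 + 136 = 254°
square ↑ +90°: 254 + 90 = 344°
square ↑ +90°: 344 + 90 = 434 → 434 − 360 = 74°

74°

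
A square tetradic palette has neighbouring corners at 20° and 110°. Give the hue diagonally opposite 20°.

200°

A square tetradic scheme places four hues 90° apart; opposite corners are 180° apart.
20 + 180 = 200°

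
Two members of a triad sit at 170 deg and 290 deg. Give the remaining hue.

A triad spaces three hues 120° apart.
The full set is {50°, 170°, 290°}.

50°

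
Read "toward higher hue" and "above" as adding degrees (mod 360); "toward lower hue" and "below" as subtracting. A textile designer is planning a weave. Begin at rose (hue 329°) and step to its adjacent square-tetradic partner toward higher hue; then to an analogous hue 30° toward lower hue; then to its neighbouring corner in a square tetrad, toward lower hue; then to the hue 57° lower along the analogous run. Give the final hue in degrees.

square ↑ +90°: 329 + 90 = 419 → 419 − 360 = 59°
analog 30° ↓ −30°: 59 − 30 = 29°
square ↓ −90°: 29 − 90 = -61 → -61 + 360 = 299°
analog 57° ↓ −57°: 299 − 57 = 242°

242°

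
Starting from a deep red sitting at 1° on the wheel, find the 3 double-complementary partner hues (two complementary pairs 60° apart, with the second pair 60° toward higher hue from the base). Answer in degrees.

61°, 181°, 241°

A rectangular tetradic uses two complementary pairs 60° apart: offsets 0°, 60°, 180°, 240°.
1 + 60 = 61°
1 + 180 = 181°
1 + 240 = 241°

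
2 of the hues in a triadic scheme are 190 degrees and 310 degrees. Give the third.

A triad places three hues 120° apart.
The full set through 190° is {70°, 190°, 310°}.
Given {190°, 310°}, the missing hue is 70°.

70°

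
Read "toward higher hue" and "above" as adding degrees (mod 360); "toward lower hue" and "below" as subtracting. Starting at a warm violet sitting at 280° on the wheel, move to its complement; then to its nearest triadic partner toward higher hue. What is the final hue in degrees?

220°

280 + 180 = 460 → 460 − 360 = 100°   (complement)
100 + 120 = 220°   (triadic ↑)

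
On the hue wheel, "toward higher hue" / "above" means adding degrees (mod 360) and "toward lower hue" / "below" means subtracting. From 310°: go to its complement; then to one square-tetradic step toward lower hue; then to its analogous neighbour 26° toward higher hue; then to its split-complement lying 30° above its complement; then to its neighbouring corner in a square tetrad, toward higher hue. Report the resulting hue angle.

6°

+180° (complement): 310 + 180 = 490 → 490 − 360 = 130°
−90° (square ↓): 130 − 90 = 40°
+26° (analog 26° ↑): 40 + 26 = 66°
+210° (split-comp 30° ↑): 66 + 210 = 276°
+90° (square ↑): 276 + 90 = 366 → 366 − 360 = 6°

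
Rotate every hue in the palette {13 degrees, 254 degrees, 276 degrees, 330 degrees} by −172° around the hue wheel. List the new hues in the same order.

201°, 82°, 104°, 158°

13 − 172 = -159 → -159 + 360 = 201°
254 − 172 = 82°
276 − 172 = 104°
330 − 172 = 158°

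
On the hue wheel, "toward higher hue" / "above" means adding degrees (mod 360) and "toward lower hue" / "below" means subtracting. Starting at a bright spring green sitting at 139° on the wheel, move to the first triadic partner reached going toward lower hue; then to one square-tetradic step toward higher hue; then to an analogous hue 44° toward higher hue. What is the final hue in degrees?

153°

139 − 120 = 19°   (triadic ↓)
19 + 90 = 109°   (square ↑)
109 + 44 = 153°   (analog 44° ↑)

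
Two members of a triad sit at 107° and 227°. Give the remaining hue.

A triad spaces three hues 120° apart.
The full set is {107°, 227°, 347°}.

347°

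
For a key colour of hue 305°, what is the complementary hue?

The complement sits 180° across the wheel.
305 + 180 = 485 → 485 − 360 = 125°

125°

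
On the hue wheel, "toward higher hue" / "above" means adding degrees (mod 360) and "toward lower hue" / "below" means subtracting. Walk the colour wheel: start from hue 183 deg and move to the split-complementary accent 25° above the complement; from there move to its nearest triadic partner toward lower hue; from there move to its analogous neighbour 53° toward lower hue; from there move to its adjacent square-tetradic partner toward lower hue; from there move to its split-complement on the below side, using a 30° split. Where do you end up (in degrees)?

+205° (split-comp 25° ↑): 183 + 205 = 388 → 388 − 360 = 28°
−120° (triadic ↓): 28 − 120 = -92 → -92 + 360 = 268°
−53° (analog 53° ↓): 268 − 53 = 215°
−90° (square ↓): 215 − 90 = 125°
+150° (split-comp 30° ↓): 125 + 150 = 275°

275°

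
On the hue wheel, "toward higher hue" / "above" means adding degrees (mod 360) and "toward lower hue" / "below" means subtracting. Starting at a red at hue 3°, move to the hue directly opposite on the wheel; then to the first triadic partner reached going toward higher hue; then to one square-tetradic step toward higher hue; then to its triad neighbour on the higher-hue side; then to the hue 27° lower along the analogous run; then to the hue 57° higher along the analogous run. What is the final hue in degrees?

183°

3 + 180 = 183°   (complement)
183 + 120 = 303°   (triadic ↑)
303 + 90 = 393 → 393 − 360 = 33°   (square ↑)
33 + 120 = 153°   (triadic ↑)
153 − 27 = 126°   (analog 27° ↓)
126 + 57 = 183°   (analog 57° ↑)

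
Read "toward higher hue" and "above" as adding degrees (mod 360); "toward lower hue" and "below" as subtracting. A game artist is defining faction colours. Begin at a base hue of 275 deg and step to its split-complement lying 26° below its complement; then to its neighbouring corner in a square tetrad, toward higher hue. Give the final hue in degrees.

split-comp 26° ↓ +154°: 275 + 154 = 429 → 429 − 360 = 69°
square ↑ +90°: 69 + 90 = 159°

159°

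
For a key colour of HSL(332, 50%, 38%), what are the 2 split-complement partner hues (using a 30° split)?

122° and 182°

Split-complementary hues sit 30° either side of the complement.
Complement of 332°: 332 + 180 = 512 → 512 − 360 = 152°
152 − 30 = 122°
152 + 30 = 182°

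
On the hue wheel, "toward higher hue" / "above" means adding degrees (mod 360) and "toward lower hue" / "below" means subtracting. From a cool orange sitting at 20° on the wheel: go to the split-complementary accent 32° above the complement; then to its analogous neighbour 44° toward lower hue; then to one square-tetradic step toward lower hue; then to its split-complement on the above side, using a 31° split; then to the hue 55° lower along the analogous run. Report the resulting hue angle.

20 + 212 = 232°   (split-comp 32° ↑)
232 − 44 = 188°   (analog 44° ↓)
188 − 90 = 98°   (square ↓)
98 + 211 = 309°   (split-comp 31° ↑)
309 − 55 = 254°   (analog 55° ↓)

254°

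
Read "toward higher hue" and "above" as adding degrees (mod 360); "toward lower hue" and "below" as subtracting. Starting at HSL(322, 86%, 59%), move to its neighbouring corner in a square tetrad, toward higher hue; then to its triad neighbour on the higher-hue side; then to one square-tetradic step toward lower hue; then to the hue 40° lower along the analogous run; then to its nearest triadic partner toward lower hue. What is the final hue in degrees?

282°

square ↑ +90°: 322 + 90 = 412 → 412 − 360 = 52°
triadic ↑ +120°: 52 + 120 = 172°
square ↓ −90°: 172 − 90 = 82°
analog 40° ↓ −40°: 82 − 40 = 42°
triadic ↓ −120°: 42 − 120 = -78 → -78 + 360 = 282°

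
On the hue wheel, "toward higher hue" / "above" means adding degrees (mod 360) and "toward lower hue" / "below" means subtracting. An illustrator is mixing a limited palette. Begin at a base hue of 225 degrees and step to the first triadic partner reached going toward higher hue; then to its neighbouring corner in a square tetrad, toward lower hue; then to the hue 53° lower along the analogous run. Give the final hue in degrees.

triadic ↑ +120°: 225 + 120 = 345°
square ↓ −90°: 345 − 90 = 255°
analog 53° ↓ −53°: 255 − 53 = 202°

202°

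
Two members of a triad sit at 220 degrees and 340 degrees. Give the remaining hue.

A triad spaces three hues 120° apart.
The full set is {100°, 220°, 340°}.

100°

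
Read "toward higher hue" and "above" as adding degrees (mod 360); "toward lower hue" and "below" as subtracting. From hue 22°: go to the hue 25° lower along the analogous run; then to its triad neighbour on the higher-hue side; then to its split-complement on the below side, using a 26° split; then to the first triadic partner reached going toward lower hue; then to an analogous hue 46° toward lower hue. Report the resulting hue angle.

analog 25° ↓ −25°: 22 − 25 = -3 → -3 + 360 = 357°
triadic ↑ +120°: 357 + 120 = 477 → 477 − 360 = 117°
split-comp 26° ↓ +154°: 117 + 154 = 271°
triadic ↓ −120°: 271 − 120 = 151°
analog 46° ↓ −46°: 151 − 46 = 105°

105°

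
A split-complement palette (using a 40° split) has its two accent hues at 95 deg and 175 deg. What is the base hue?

The accents sit 40° either side of the complement, so the complement is their short-arc midpoint on the wheel.
Short-arc midpoint of 95° and 175°: 135°.
Base is 180° from the complement: 135 − 180 = -45 → -45 + 360 = 315°

315°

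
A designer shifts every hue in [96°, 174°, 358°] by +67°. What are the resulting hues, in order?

163°, 241°, 65°

96 + 67 = 163°
174 + 67 = 241°
358 + 67 = 425 → 425 − 360 = 65°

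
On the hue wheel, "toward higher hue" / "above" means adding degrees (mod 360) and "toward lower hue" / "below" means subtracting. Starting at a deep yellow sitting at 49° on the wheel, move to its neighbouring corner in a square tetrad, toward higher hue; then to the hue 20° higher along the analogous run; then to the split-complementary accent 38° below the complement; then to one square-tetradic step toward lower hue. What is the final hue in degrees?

square ↑ +90°: 49 + 90 = 139°
analog 20° ↑ +20°: 139 + 20 = 159°
split-comp 38° ↓ +142°: 159 + 142 = 301°
square ↓ −90°: 301 − 90 = 211°

211°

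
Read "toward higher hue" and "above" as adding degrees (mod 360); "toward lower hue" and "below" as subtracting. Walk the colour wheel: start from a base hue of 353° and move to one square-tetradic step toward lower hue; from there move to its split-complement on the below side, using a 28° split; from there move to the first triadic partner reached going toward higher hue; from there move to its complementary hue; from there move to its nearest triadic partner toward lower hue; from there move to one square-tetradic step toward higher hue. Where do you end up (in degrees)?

325°

square ↓ −90°: 353 − 90 = 263°
split-comp 28° ↓ +152°: 263 + 152 = 415 → 415 − 360 = 55°
triadic ↑ +120°: 55 + 120 = 175°
complement +180°: 175 + 180 = 355°
triadic ↓ −120°: 355 − 120 = 235°
square ↑ +90°: 235 + 90 = 325°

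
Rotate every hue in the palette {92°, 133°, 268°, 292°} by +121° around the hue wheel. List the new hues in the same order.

92 + 121 = 213°
133 + 121 = 254°
268 + 121 = 389 → 389 − 360 = 29°
292 + 121 = 413 → 413 − 360 = 53°

213°, 254°, 29°, 53°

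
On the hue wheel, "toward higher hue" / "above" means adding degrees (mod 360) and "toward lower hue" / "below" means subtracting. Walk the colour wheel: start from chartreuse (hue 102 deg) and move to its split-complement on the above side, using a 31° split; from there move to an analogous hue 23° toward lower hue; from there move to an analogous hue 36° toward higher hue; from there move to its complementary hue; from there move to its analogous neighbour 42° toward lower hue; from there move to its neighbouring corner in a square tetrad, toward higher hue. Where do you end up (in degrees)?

194°

split-comp 31° ↑ +211°: 102 + 211 = 313°
analog 23° ↓ −23°: 313 − 23 = 290°
analog 36° ↑ +36°: 290 + 36 = 326°
complement +180°: 326 + 180 = 506 → 506 − 360 = 146°
analog 42° ↓ −42°: 146 − 42 = 104°
square ↑ +90°: 104 + 90 = 194°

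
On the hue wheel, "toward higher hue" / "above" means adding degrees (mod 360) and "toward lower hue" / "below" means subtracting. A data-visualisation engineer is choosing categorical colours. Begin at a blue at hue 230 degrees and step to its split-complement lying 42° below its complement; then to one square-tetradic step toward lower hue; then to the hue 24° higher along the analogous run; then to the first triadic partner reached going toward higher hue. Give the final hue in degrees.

62°

230 + 138 = 368 → 368 − 360 = 8°   (split-comp 42° ↓)
8 − 90 = -82 → -82 + 360 = 278°   (square ↓)
278 + 24 = 302°   (analog 24° ↑)
302 + 120 = 422 → 422 − 360 = 62°   (triadic ↑)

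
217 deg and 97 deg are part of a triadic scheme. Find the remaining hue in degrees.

A triad places three hues 120° apart.
The full set through 97° is {97°, 217°, 337°}.
Given {97°, 217°}, the missing hue is 337°.

337°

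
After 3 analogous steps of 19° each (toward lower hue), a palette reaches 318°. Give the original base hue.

15°

3 steps of 19° (toward lower hue) give a net shift of −57°.
Start = end − shift: 318 + 57 = 375 → 375 − 360 = 15°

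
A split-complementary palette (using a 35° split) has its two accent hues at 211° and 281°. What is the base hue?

66°

The accents sit 35° either side of the complement, so the complement is their short-arc midpoint on the wheel.
Short-arc midpoint of 211° and 281°: 246°.
Base is 180° from the complement: 246 − 180 = 66°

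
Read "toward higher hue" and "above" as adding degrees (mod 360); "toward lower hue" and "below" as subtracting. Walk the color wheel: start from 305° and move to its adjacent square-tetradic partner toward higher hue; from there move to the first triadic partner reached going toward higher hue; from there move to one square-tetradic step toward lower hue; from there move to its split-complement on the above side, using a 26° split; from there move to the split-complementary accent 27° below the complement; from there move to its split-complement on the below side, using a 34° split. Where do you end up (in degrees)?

210°

305 + 90 = 395 → 395 − 360 = 35°   (square ↑)
35 + 120 = 155°   (triadic ↑)
155 − 90 = 65°   (square ↓)
65 + 206 = 271°   (split-comp 26° ↑)
271 + 153 = 424 → 424 − 360 = 64°   (split-comp 27° ↓)
64 + 146 = 210°   (split-comp 34° ↓)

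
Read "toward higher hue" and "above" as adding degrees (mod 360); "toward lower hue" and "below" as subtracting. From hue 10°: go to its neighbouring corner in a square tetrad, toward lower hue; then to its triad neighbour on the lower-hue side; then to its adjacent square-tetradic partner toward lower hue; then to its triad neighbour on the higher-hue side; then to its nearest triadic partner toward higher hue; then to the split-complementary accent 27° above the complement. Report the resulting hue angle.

square ↓ −90°: 10 − 90 = -80 → -80 + 360 = 280°
triadic ↓ −120°: 280 − 120 = 160°
square ↓ −90°: 160 − 90 = 70°
triadic ↑ +120°: 70 + 120 = 190°
triadic ↑ +120°: 190 + 120 = 310°
split-comp 27° ↑ +207°: 310 + 207 = 517 → 517 − 360 = 157°

157°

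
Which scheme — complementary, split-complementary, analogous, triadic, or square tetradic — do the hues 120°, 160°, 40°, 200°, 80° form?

analogous

Sort the hues: 40°, 80°, 120°, 160°, 200°.
Successive gaps around the wheel: 40°, 40°, 40°, 40°, 200°.
A run of hues at equal small steps (40°) with one large closing gap is an analogous group.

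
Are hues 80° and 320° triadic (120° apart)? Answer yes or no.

yes

Angular distance: |80 − 320| = 240; shorter arc = 360 − 240 = 120°.
Triadic (120° apart) requires 120°.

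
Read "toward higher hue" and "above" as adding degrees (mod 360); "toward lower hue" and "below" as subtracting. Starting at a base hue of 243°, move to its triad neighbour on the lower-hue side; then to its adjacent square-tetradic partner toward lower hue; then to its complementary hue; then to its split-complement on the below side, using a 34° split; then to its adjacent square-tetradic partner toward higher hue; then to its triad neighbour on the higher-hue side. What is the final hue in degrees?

209°

243 − 120 = 123°   (triadic ↓)
123 − 90 = 33°   (square ↓)
33 + 180 = 213°   (complement)
213 + 146 = 359°   (split-comp 34° ↓)
359 + 90 = 449 → 449 − 360 = 89°   (square ↑)
89 + 120 = 209°   (triadic ↑)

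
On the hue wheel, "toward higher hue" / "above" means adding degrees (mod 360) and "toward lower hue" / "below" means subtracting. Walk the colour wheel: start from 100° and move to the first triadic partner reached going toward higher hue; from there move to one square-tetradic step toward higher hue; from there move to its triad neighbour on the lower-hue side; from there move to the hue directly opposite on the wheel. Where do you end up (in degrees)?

100 + 120 = 220°   (triadic ↑)
220 + 90 = 310°   (square ↑)
310 − 120 = 190°   (triadic ↓)
190 + 180 = 370 → 370 − 360 = 10°   (complement)

10°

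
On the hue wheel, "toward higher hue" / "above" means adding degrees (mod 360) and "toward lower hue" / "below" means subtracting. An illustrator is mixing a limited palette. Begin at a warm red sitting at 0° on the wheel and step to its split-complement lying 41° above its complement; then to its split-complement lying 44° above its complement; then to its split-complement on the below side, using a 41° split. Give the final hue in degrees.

224°

+221° (split-comp 41° ↑): 0 + 221 = 221°
+224° (split-comp 44° ↑): 221 + 224 = 445 → 445 − 360 = 85°
+139° (split-comp 41° ↓): 85 + 139 = 224°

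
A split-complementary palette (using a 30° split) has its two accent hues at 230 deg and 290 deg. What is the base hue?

80°

The accents sit 30° either side of the complement, so the complement is their short-arc midpoint on the wheel.
Short-arc midpoint of 230° and 290°: 260°.
Base is 180° from the complement: 260 − 180 = 80°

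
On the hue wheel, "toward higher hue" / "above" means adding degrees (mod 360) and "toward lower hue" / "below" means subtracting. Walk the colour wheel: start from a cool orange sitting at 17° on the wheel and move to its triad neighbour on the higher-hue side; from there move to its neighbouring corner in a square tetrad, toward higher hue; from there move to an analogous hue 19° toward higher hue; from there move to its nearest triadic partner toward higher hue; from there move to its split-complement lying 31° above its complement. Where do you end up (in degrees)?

217°

+120° (triadic ↑): 17 + 120 = 137°
+90° (square ↑): 137 + 90 = 227°
+19° (analog 19° ↑): 227 + 19 = 246°
+120° (triadic ↑): 246 + 120 = 366 → 366 − 360 = 6°
+211° (split-comp 31° ↑): 6 + 211 = 217°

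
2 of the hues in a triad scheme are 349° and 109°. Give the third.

229°

A triad places three hues 120° apart.
The full set through 109° is {109°, 229°, 349°}.
Given {109°, 349°}, the missing hue is 229°.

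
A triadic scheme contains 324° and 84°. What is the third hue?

A triad spaces three hues 120° apart.
The full set is {84°, 204°, 324°}.

204°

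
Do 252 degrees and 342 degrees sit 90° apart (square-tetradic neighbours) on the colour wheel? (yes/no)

yes

Angular distance: |252 − 342| = 90 = 90°.
90° apart (square-tetradic neighbours) requires 90°.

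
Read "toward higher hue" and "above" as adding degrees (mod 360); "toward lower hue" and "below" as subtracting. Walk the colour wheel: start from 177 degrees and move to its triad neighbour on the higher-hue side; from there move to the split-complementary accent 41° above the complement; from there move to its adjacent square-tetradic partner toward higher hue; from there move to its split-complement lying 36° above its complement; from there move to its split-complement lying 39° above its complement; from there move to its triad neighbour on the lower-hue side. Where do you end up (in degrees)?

203°

triadic ↑ +120°: 177 + 120 = 297°
split-comp 41° ↑ +221°: 297 + 221 = 518 → 518 − 360 = 158°
square ↑ +90°: 158 + 90 = 248°
split-comp 36° ↑ +216°: 248 + 216 = 464 → 464 − 360 = 104°
split-comp 39° ↑ +219°: 104 + 219 = 323°
triadic ↓ −120°: 323 − 120 = 203°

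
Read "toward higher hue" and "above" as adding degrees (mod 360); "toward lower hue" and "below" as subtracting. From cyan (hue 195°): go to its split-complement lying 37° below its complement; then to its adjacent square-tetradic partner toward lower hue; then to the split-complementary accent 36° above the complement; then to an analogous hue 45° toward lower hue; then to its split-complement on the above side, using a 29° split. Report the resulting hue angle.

268°

split-comp 37° ↓ +143°: 195 + 143 = 338°
square ↓ −90°: 338 − 90 = 248°
split-comp 36° ↑ +216°: 248 + 216 = 464 → 464 − 360 = 104°
analog 45° ↓ −45°: 104 − 45 = 59°
split-comp 29° ↑ +209°: 59 + 209 = 268°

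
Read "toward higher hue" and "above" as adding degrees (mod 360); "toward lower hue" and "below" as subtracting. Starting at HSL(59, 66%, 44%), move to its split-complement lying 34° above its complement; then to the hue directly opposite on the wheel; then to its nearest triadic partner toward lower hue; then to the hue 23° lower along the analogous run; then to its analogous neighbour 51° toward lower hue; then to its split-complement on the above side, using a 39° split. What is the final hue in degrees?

59 + 214 = 273°   (split-comp 34° ↑)
273 + 180 = 453 → 453 − 360 = 93°   (complement)
93 − 120 = -27 → -27 + 360 = 333°   (triadic ↓)
333 − 23 = 310°   (analog 23° ↓)
310 − 51 = 259°   (analog 51° ↓)
259 + 219 = 478 → 478 − 360 = 118°   (split-comp 39° ↑)

118°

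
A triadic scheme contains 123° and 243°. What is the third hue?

3°

A triad spaces three hues 120° apart.
The full set is {3°, 123°, 243°}.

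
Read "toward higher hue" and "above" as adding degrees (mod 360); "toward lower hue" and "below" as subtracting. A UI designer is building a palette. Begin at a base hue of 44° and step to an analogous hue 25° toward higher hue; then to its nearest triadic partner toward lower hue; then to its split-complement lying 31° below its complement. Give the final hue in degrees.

+25° (analog 25° ↑): 44 + 25 = 69°
−120° (triadic ↓): 69 − 120 = -51 → -51 + 360 = 309°
+149° (split-comp 31° ↓): 309 + 149 = 458 → 458 − 360 = 98°

98°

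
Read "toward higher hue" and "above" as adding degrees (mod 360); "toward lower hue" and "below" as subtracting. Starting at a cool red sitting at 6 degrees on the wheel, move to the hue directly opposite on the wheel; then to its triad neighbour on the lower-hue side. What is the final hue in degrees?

66°

+180° (complement): 6 + 180 = 186°
−120° (triadic ↓): 186 − 120 = 66°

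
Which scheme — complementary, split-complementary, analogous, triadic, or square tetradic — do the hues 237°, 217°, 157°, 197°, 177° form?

analogous

Sort the hues: 157°, 177°, 197°, 217°, 237°.
Successive gaps around the wheel: 20°, 20°, 20°, 20°, 280°.
A run of hues at equal small steps (20°) with one large closing gap is an analogous group.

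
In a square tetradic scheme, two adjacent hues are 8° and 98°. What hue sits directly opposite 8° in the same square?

A square tetradic scheme places four hues 90° apart; opposite corners are 180° apart.
8 + 180 = 188°

188°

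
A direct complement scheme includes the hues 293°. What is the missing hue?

The complement sits 180° across the wheel.
The full set through 293° is {113°, 293°}.
Given {293°}, the missing hue is 113°.

113°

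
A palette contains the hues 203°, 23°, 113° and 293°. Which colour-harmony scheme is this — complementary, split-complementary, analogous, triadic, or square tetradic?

Sort the hues: 23°, 113°, 203°, 293°.
Successive gaps around the wheel: 90°, 90°, 90°, 90°.
Four hues every 90° form a square tetradic scheme.

square tetradic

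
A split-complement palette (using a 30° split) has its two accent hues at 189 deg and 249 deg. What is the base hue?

39°

The accents sit 30° either side of the complement, so the complement is their short-arc midpoint on the wheel.
Short-arc midpoint of 189° and 249°: 219°.
Base is 180° from the complement: 219 − 180 = 39°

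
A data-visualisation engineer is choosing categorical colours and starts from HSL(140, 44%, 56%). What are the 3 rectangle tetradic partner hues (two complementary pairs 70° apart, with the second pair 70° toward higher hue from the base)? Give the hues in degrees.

210°, 320° and 30°

A rectangular tetradic uses two complementary pairs 70° apart: offsets 0°, 70°, 180°, 250°.
140 + 70 = 210°
140 + 180 = 320°
140 + 250 = 390 → 390 − 360 = 30°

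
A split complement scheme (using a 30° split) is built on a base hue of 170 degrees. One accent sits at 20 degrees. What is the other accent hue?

320°

Split-complementary hues sit 30° either side of the complement.
Complement of the base 170°: 170 + 180 = 350°
The given accent 20° is 30° one side of 350°; the other accent sits 30° the other side: 350 − 30 = 320°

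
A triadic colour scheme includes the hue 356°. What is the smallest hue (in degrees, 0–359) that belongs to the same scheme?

A triad places three hues 120° apart.
The full set through 356° is {116°, 236°, 356°}.

116°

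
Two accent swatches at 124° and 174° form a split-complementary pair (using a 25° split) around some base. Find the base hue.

329°

The accents sit 25° either side of the complement, so the complement is their short-arc midpoint on the wheel.
Short-arc midpoint of 124° and 174°: 149°.
Base is 180° from the complement: 149 − 180 = -31 → -31 + 360 = 329°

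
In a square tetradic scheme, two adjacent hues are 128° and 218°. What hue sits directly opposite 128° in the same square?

308°

A square tetradic scheme places four hues 90° apart; opposite corners are 180° apart.
128 + 180 = 308°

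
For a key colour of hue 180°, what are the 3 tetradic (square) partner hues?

180 + 90 = 270°
180 + 180 = 360 → 360 − 360 = 0°
180 + 270 = 450 → 450 − 360 = 90°

270°, 0°, and 90°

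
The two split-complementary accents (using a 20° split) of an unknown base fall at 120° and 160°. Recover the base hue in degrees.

The accents sit 20° either side of the complement, so the complement is their short-arc midpoint on the wheel.
Short-arc midpoint of 120° and 160°: 140°.
Base is 180° from the complement: 140 − 180 = -40 → -40 + 360 = 320°

320°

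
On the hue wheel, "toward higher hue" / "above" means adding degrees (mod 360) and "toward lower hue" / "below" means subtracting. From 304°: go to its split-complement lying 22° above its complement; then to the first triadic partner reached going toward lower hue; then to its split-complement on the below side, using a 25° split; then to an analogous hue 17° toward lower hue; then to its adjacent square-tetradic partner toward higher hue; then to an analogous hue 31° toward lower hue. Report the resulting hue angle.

+202° (split-comp 22° ↑): 304 + 202 = 506 → 506 − 360 = 146°
−120° (triadic ↓): 146 − 120 = 26°
+155° (split-comp 25° ↓): 26 + 155 = 181°
−17° (analog 17° ↓): 181 − 17 = 164°
+90° (square ↑): 164 + 90 = 254°
−31° (analog 31° ↓): 254 − 31 = 223°

223°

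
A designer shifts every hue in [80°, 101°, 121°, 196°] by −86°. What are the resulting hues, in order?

80 − 86 = -6 → -6 + 360 = 354°
101 − 86 = 15°
121 − 86 = 35°
196 − 86 = 110°

354°, 15°, 35°, 110°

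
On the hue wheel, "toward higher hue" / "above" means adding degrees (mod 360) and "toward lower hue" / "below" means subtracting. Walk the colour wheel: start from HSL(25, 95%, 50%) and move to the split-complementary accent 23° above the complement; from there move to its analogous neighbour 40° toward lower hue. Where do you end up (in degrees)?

188°

split-comp 23° ↑ +203°: 25 + 203 = 228°
analog 40° ↓ −40°: 228 − 40 = 188°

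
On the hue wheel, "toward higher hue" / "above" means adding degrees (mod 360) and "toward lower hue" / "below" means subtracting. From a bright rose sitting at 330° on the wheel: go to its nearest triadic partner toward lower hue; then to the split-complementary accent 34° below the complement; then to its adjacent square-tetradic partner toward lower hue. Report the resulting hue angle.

triadic ↓ −120°: 330 − 120 = 210°
split-comp 34° ↓ +146°: 210 + 146 = 356°
square ↓ −90°: 356 − 90 = 266°

266°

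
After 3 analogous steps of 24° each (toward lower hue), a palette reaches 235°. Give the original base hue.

307°

3 steps of 24° (toward lower hue) give a net shift of −72°.
Start = end − shift: 235 + 72 = 307°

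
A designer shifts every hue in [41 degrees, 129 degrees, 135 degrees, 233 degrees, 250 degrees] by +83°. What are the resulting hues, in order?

41 + 83 = 124°
129 + 83 = 212°
135 + 83 = 218°
233 + 83 = 316°
250 + 83 = 333°

124°, 212°, 218°, 316°, 333°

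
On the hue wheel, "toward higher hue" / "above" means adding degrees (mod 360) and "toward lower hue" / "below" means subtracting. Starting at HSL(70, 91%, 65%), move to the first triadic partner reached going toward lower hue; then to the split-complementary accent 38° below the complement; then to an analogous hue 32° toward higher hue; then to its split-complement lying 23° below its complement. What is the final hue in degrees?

triadic ↓ −120°: 70 − 120 = -50 → -50 + 360 = 310°
split-comp 38° ↓ +142°: 310 + 142 = 452 → 452 − 360 = 92°
analog 32° ↑ +32°: 92 + 32 = 124°
split-comp 23° ↓ +157°: 124 + 157 = 281°

281°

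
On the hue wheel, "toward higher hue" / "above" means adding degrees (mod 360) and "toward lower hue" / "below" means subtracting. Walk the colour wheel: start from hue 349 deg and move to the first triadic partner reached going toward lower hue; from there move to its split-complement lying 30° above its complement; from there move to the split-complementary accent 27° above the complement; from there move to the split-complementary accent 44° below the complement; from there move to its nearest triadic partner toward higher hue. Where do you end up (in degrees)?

182°

−120° (triadic ↓): 349 − 120 = 229°
+210° (split-comp 30° ↑): 229 + 210 = 439 → 439 − 360 = 79°
+207° (split-comp 27° ↑): 79 + 207 = 286°
+136° (split-comp 44° ↓): 286 + 136 = 422 → 422 − 360 = 62°
+120° (triadic ↑): 62 + 120 = 182°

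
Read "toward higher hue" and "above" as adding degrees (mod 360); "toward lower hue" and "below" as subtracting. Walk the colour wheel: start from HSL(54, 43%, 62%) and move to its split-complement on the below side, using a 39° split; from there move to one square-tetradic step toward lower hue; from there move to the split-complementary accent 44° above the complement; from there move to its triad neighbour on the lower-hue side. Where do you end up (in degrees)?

split-comp 39° ↓ +141°: 54 + 141 = 195°
square ↓ −90°: 195 − 90 = 105°
split-comp 44° ↑ +224°: 105 + 224 = 329°
triadic ↓ −120°: 329 − 120 = 209°

209°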